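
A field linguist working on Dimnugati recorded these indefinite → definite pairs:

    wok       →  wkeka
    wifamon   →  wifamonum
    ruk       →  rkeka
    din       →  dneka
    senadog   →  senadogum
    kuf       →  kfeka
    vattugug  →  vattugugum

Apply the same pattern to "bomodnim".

bomodnimum

din and wifamon both end in -n yet inflect differently (dneka, wifamonum), so the final letter is not what conditions the rule; the number of vowels is.
"bomodnim" has 3 vowels. The stems with 3 vowels (wifamon → wifamonum, senadog → senadogum, vattugug → vattugugum) add -um.
So bomodnim → bomodnimum.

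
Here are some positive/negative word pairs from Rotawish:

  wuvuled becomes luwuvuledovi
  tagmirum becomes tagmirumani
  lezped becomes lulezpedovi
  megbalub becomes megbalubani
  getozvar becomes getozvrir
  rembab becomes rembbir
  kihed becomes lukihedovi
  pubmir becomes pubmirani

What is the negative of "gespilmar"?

gespilmrir

getozvar and pubmir both end in -r yet inflect differently (getozvrir, pubmirani), so the final letter is not what conditions the rule; the last vowel is.
"gespilmar" has last vowel 'a'. The stems whose last vowel is 'a' (getozvar → getozvrir, rembab → rembbir) delete the last vowel and add -ir.
So gespilmar → gespilmrir.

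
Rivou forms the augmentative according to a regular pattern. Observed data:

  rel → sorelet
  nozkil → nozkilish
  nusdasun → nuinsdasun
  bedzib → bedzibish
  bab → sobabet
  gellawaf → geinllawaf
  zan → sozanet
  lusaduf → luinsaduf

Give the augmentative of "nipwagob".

niinpwagob

"nipwagob" has 3 vowels. The stems with 3 vowels (nusdasun → nuinsdasun, lusaduf → luinsaduf, gellawaf → geinllawaf) insert -in- after the first vowel.
So nipwagob → niinpwagob.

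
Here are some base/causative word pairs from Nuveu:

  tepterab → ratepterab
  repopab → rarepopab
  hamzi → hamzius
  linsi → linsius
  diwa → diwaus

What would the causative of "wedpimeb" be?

tepterab and diwa both have last vowel 'a' yet inflect differently (ratepterab, diwaus), so the last vowel is not what conditions the rule; the final letter is.
"wedpimeb" ends in -b. The stems ending in -b (tepterab → ratepterab, repopab → rarepopab) add the prefix ra-.
So wedpimeb → rawedpimeb.

rawedpimeb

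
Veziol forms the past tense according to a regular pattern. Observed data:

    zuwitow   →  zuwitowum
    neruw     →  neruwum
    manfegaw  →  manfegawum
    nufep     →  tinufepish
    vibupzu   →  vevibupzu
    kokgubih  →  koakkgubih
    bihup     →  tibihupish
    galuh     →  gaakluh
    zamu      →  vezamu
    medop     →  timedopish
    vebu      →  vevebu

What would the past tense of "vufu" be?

vevufu

neruw and bihup both have last vowel 'u' yet inflect differently (neruwum, tibihupish), so the last vowel is not what conditions the rule; the final letter is.
"vufu" ends in -u. The stems ending in -u (vibupzu → vevibupzu, vebu → vevebu, zamu → vezamu) add the prefix ve-.
So vufu → vevufu.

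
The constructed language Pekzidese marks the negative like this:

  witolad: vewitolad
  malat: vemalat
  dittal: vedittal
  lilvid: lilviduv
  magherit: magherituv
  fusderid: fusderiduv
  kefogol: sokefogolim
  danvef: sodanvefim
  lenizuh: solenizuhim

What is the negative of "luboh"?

solubohim

"luboh" has last vowel 'o'. The one such stem in the data (kefogol → sokefogolim) adds so- … -im around the stem, so the same rule applies.
The other patterns: stems whose last vowel is 'a' add the prefix ve-; stems whose last vowel is 'i' add -uv.
So luboh → solubohim.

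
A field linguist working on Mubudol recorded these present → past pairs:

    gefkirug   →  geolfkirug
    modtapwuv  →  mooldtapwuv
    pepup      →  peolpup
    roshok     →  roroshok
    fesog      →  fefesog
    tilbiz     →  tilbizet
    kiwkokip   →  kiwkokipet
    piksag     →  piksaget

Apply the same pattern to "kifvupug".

"kifvupug" has last vowel 'u'. The stems whose last vowel is 'u' (gefkirug → geolfkirug, modtapwuv → mooldtapwuv, pepup → peolpup) insert -ol- after the first vowel.
So kifvupug → kiolfvupug.

kiolfvupug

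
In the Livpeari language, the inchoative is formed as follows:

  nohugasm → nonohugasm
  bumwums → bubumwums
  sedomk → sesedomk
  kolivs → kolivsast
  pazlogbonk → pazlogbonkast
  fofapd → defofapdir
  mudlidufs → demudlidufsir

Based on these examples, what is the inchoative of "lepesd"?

bumwums and kolivs both end in -s yet inflect differently (bubumwums, kolivsast), so the final letter is not what conditions the rule; the second-to-last letter is.
"lepesd" has second-to-last letter 's'. The one such stem in the data (nohugasm → nonohugasm) repeats the first consonant+vowel as a prefix (as do bumwums, sedomk), so the same rule applies.
The other patterns: stems whose second-to-last letter is 'n' or 'v' add -ast; stems whose second-to-last letter is 'f' or 'p' add de- … -ir around the stem.
So lepesd → lelepesd.

lelepesd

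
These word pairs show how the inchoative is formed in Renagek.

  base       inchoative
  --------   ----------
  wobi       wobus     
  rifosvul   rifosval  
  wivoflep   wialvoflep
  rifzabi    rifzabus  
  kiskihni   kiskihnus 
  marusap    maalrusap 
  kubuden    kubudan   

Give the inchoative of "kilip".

"kilip" ends in -p. The stems ending in -p (wivoflep → wialvoflep, marusap → maalrusap) insert -al- after the first vowel.
The other patterns: stems ending in -i drop the final letter and add -us; stems ending in -l or -n change the last vowel to 'a'.
So kilip → kiallip.

kiallip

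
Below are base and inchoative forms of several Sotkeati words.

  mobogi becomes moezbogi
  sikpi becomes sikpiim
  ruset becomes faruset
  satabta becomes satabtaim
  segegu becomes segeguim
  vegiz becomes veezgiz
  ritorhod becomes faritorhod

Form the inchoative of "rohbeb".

sikpi and mobogi both end in -i yet inflect differently (sikpiim, moezbogi), so the final letter is not what conditions the rule; the first letter is.
"rohbeb" begins with r-. The stems beginning with r- (ritorhod → faritorhod, ruset → faruset) add the prefix fa-.
So rohbeb → farohbeb.

farohbeb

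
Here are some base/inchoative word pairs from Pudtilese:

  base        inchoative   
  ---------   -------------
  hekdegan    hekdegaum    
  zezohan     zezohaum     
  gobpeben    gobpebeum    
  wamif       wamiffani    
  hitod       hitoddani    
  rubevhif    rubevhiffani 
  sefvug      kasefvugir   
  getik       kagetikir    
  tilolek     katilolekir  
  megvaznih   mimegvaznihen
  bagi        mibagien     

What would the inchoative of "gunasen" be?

gunaseum

wamif and getik both have last vowel 'i' yet inflect differently (wamiffani, kagetikir), so the last vowel is not what conditions the rule; the final letter is.
"gunasen" ends in -n. The stems ending in -n (hekdegan → hekdegaum, zezohan → zezohaum, gobpeben → gobpebeum) drop the final letter and add -um.
So gunasen → gunaseum.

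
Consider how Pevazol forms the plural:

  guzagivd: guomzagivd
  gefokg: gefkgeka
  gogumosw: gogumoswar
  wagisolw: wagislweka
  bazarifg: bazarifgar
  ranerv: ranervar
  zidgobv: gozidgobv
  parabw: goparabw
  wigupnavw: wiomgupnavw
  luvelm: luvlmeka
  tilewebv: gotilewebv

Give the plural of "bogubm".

gobogubm

wigupnavw and parabw both end in -w yet inflect differently (wiomgupnavw, goparabw), so the final letter is not what conditions the rule; the second-to-last letter is.
"bogubm" has second-to-last letter 'b'. The stems whose second-to-last letter is 'b' (tilewebv → gotilewebv, parabw → goparabw, zidgobv → gozidgobv) add the prefix go-.
So bogubm → gobogubm.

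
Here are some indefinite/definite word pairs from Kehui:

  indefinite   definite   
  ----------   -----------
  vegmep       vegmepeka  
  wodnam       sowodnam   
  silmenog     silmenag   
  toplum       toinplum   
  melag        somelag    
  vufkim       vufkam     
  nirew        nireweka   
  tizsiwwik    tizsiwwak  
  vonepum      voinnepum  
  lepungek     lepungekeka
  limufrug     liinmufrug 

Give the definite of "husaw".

sohusaw

limufrug and melag both end in -g yet inflect differently (liinmufrug, somelag), so the final letter is not what conditions the rule; the last vowel is.
"husaw" has last vowel 'a'. The stems whose last vowel is 'a' (melag → somelag, wodnam → sowodnam) add the prefix so-.
So husaw → sohusaw.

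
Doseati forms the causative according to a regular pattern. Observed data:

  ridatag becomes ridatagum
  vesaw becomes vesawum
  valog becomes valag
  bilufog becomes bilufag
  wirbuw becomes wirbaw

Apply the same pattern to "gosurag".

ridatag and valog both end in -g yet inflect differently (ridatagum, valag), so the final letter is not what conditions the rule; the last vowel is.
"gosurag" has last vowel 'a'. The stems whose last vowel is 'a' (ridatag → ridatagum, vesaw → vesawum) add -um.
The other pattern: stems whose last vowel is 'o' or 'u' change the last vowel to 'a'.
So gosurag → gosuragum.

gosuragum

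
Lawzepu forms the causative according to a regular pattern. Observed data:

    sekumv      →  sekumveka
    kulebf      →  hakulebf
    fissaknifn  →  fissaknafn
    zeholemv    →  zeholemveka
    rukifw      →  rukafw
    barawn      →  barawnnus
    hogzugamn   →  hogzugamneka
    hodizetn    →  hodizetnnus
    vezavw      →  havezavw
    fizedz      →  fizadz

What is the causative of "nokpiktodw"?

fissaknifn and hodizetn both end in -n yet inflect differently (fissaknafn, hodizetnnus), so the final letter is not what conditions the rule; the second-to-last letter is.
"nokpiktodw" has second-to-last letter 'd'. The one such stem in the data (fizedz → fizadz) changes the last vowel to 'a' (as do rukifw, fissaknifn), so the same rule applies.
So nokpiktodw → nokpiktadw.

nokpiktadw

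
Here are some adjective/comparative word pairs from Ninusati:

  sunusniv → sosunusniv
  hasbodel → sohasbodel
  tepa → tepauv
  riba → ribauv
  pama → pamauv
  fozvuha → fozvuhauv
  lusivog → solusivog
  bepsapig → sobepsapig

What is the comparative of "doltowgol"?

fozvuha and lusivog both have 3 vowels yet inflect differently (fozvuhauv, solusivog), so the number of vowels is not what conditions the rule; the final letter is.
"doltowgol" ends in -l. The one such stem in the data (hasbodel → sohasbodel) adds the prefix so-, so the same rule applies.
The other pattern: stems ending in -a add -uv.
So doltowgol → sodoltowgol.

sodoltowgol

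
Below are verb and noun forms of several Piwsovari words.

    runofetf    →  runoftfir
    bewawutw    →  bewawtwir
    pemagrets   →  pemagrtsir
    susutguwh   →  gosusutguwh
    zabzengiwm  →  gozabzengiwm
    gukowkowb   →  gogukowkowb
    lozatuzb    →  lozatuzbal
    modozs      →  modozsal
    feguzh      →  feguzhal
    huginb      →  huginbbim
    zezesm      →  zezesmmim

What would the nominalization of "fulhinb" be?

gukowkowb and lozatuzb both end in -b yet inflect differently (gogukowkowb, lozatuzbal), so the final letter is not what conditions the rule; the second-to-last letter is.
"fulhinb" has second-to-last letter 'n'. The one such stem in the data (huginb → huginbbim) doubles the final consonant and adds -im (as does zezesm), so the same rule applies.
So fulhinb → fulhinbbim.

fulhinbbim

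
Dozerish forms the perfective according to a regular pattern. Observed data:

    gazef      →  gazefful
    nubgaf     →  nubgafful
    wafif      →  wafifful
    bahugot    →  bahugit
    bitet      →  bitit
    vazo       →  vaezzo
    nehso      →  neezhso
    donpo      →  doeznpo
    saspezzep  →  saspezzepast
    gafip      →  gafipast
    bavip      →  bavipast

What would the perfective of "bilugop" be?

bilugopast

"bilugop" ends in -p. The stems ending in -p (saspezzep → saspezzepast, gafip → gafipast, bavip → bavipast) add -ast.
The other patterns: stems ending in -f double the final consonant and add -ul; stems ending in -t change the last vowel to 'i'; stems ending in -o insert -ez- after the first vowel.
So bilugop → bilugopast.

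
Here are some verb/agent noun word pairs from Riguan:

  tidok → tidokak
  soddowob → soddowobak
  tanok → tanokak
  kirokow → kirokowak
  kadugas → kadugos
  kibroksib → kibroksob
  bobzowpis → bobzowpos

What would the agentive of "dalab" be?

soddowob and kibroksib both end in -b yet inflect differently (soddowobak, kibroksob), so the final letter is not what conditions the rule; the last vowel is.
"dalab" has last vowel 'a'. The one such stem in the data (kadugas → kadugos) changes the last vowel to 'o' (as do kibroksib, bobzowpis), so the same rule applies.
The other pattern: stems whose last vowel is 'o' add -ak.
So dalab → dalob.

dalob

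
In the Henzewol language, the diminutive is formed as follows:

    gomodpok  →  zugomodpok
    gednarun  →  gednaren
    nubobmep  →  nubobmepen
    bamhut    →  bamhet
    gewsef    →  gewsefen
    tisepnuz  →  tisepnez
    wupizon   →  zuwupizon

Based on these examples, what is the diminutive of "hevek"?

"hevek" has last vowel 'e'. The stems whose last vowel is 'e' (nubobmep → nubobmepen, gewsef → gewsefen) add -en.
The other patterns: stems whose last vowel is 'o' add the prefix zu-; stems whose last vowel is 'u' change the last vowel to 'e'.
So hevek → heveken.

heveken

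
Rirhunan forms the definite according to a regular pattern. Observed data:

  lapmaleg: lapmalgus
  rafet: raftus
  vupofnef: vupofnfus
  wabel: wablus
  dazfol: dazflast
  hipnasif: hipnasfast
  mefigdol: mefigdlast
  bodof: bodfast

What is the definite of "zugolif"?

wabel and dazfol both end in -l yet inflect differently (wablus, dazflast), so the final letter is not what conditions the rule; the last vowel is.
"zugolif" has last vowel 'i'. The one such stem in the data (hipnasif → hipnasfast) deletes the last vowel and adds -ast (as do dazfol, mefigdol), so the same rule applies.
So zugolif → zugolfast.

zugolfast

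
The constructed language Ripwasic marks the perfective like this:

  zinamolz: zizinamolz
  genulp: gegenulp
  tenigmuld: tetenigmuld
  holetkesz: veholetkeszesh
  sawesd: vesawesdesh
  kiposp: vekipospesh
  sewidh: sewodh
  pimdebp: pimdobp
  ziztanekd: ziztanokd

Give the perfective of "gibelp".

"gibelp" has second-to-last letter 'l'. The stems whose second-to-last letter is 'l' (zinamolz → zizinamolz, genulp → gegenulp, tenigmuld → tetenigmuld) repeat the first consonant+vowel as a prefix.
The other patterns: stems whose second-to-last letter is 's' add ve- … -esh around the stem; stems whose second-to-last letter is 'b', 'd' or 'k' change the last vowel to 'o'.
So gibelp → gigibelp.

gigibelp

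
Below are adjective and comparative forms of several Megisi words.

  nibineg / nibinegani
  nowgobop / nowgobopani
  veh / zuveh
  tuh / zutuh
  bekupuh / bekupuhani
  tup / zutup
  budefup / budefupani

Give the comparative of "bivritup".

bekupuh and tuh both end in -h yet inflect differently (bekupuhani, zutuh), so the final letter is not what conditions the rule; the number of vowels is.
"bivritup" has 3 vowels. The stems with 3 vowels (bekupuh → bekupuhani, budefup → budefupani, nibineg → nibinegani) add -ani.
So bivritup → bivritupani.

bivritupani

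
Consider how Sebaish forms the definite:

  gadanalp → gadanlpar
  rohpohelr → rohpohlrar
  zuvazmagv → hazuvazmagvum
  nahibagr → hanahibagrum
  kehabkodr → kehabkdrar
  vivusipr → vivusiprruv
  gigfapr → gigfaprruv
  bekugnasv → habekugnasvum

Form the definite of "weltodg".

weltdgar

rohpohelr and vivusipr both end in -r yet inflect differently (rohpohlrar, vivusiprruv), so the final letter is not what conditions the rule; the second-to-last letter is.
"weltodg" has second-to-last letter 'd'. The one such stem in the data (kehabkodr → kehabkdrar) deletes the last vowel and adds -ar (as do rohpohelr, gadanalp), so the same rule applies.
The other patterns: stems whose second-to-last letter is 'p' double the final consonant and add -uv; stems whose second-to-last letter is 'g' or 's' add ha- … -um around the stem.
So weltodg → weltdgar.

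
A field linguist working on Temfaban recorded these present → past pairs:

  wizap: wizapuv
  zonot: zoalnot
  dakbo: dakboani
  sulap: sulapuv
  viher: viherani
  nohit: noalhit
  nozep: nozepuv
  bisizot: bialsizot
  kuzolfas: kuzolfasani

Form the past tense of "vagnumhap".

vagnumhapuv

"vagnumhap" ends in -p. The stems ending in -p (wizap → wizapuv, sulap → sulapuv, nozep → nozepuv) add -uv.
The other patterns: stems ending in -t insert -al- after the first vowel; stems ending in -o, -r or -s add -ani.
So vagnumhap → vagnumhapuv.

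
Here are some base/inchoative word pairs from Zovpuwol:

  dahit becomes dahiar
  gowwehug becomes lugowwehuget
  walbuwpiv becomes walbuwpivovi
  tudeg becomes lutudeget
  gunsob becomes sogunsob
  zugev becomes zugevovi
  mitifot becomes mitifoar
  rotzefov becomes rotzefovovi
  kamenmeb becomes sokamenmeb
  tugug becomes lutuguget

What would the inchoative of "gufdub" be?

mitifot and rotzefov both have last vowel 'o' yet inflect differently (mitifoar, rotzefovovi), so the last vowel is not what conditions the rule; the final letter is.
"gufdub" ends in -b. The stems ending in -b (kamenmeb → sokamenmeb, gunsob → sogunsob) add the prefix so-.
The other patterns: stems ending in -t drop the final letter and add -ar; stems ending in -v add -ovi; stems ending in -g add lu- … -et around the stem.
So gufdub → sogufdub.

sogufdub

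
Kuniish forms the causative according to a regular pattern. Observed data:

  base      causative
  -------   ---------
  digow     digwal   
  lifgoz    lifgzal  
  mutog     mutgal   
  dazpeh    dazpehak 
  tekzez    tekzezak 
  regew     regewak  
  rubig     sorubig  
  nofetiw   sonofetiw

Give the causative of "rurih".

"rurih" has last vowel 'i'. The stems whose last vowel is 'i' (rubig → sorubig, nofetiw → sonofetiw) add the prefix so-.
The other patterns: stems whose last vowel is 'o' delete the last vowel and add -al; stems whose last vowel is 'e' add -ak.
So rurih → sorurih.

sorurih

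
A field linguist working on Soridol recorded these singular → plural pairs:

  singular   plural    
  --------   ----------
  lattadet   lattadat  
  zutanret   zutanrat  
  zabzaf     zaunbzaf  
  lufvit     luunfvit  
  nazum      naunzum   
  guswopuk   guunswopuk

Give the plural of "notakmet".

lattadet and lufvit both end in -t yet inflect differently (lattadat, luunfvit), so the final letter is not what conditions the rule; the last vowel is.
"notakmet" has last vowel 'e'. The stems whose last vowel is 'e' (lattadet → lattadat, zutanret → zutanrat) change the last vowel to 'a'.
The other pattern: stems whose last vowel is 'a', 'i' or 'u' insert -un- after the first vowel.
So notakmet → notakmat.

notakmat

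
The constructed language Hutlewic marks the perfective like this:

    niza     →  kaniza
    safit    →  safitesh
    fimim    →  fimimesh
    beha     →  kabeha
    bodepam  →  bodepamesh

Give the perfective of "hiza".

kahiza

niza and bodepam both have last vowel 'a' yet inflect differently (kaniza, bodepamesh), so the last vowel is not what conditions the rule; the final letter is.
"hiza" ends in -a. The stems ending in -a (niza → kaniza, beha → kabeha) add the prefix ka-.
So hiza → kahiza.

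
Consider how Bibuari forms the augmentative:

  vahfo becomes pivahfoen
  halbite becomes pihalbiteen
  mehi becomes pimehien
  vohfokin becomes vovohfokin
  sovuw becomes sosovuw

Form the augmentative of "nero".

"nero" ends in a vowel. The stems ending in a vowel (vahfo → pivahfoen, halbite → pihalbiteen, mehi → pimehien) add pi- … -en around the stem.
The other pattern: stems ending in a consonant repeat the first consonant+vowel as a prefix.
So nero → pineroen.

pineroen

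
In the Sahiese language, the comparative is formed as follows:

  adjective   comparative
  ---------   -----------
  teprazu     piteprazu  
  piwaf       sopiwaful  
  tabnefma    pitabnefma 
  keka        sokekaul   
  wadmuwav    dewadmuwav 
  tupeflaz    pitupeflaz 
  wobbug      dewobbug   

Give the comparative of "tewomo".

pitewomo

tabnefma and keka both end in -a yet inflect differently (pitabnefma, sokekaul), so the final letter is not what conditions the rule; the first letter is.
"tewomo" begins with t-. The stems beginning with t- (tupeflaz → pitupeflaz, teprazu → piteprazu, tabnefma → pitabnefma) add the prefix pi-.
So tewomo → pitewomo.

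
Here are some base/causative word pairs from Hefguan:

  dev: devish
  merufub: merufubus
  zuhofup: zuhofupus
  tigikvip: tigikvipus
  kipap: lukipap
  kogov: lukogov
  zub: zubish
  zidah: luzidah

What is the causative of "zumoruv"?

"zumoruv" has 3 vowels. The stems with 3 vowels (zuhofup → zuhofupus, tigikvip → tigikvipus, merufub → merufubus) add -us.
The other patterns: stems with 1 vowel add -ish; stems with 2 vowels add the prefix lu-.
So zumoruv → zumoruvus.

zumoruvus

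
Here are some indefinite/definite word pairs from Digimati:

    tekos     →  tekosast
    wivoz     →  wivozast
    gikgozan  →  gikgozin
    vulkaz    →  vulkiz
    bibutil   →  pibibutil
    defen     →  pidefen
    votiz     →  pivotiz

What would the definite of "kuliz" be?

pikuliz

wivoz and vulkaz both end in -z yet inflect differently (wivozast, vulkiz), so the final letter is not what conditions the rule; the last vowel is.
"kuliz" has last vowel 'i'. The stems whose last vowel is 'i' (bibutil → pibibutil, votiz → pivotiz) add the prefix pi-.
The other patterns: stems whose last vowel is 'o' add -ast; stems whose last vowel is 'a' change the last vowel to 'i'.
So kuliz → pikuliz.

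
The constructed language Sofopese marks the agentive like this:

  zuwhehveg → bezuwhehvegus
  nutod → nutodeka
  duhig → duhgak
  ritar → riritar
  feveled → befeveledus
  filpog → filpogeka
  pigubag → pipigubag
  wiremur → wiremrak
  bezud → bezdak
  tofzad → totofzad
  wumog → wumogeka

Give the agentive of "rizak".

zuwhehveg and wumog both end in -g yet inflect differently (bezuwhehvegus, wumogeka), so the final letter is not what conditions the rule; the last vowel is.
"rizak" has last vowel 'a'. The stems whose last vowel is 'a' (pigubag → pipigubag, tofzad → totofzad, ritar → riritar) repeat the first consonant+vowel as a prefix.
The other patterns: stems whose last vowel is 'e' add be- … -us around the stem; stems whose last vowel is 'o' add -eka; stems whose last vowel is 'i' or 'u' delete the last vowel and add -ak.
So rizak → ririzak.

ririzak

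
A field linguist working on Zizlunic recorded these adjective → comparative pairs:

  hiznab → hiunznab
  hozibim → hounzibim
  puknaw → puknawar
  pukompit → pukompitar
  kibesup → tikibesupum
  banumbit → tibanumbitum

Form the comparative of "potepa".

"potepa" begins with p-. The stems beginning with p- (puknaw → puknawar, pukompit → pukompitar) add -ar.
The other patterns: stems beginning with h- insert -un- after the first vowel; stems beginning with b- or k- add ti- … -um around the stem.
So potepa → potepaar.

potepaar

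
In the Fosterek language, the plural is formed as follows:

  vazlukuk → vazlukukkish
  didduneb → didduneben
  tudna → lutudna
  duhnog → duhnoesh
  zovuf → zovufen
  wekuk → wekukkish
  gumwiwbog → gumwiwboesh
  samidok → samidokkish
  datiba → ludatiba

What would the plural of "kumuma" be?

samidok and gumwiwbog both have last vowel 'o' yet inflect differently (samidokkish, gumwiwboesh), so the last vowel is not what conditions the rule; the final letter is.
"kumuma" ends in -a. The stems ending in -a (datiba → ludatiba, tudna → lutudna) add the prefix lu-.
So kumuma → lukumuma.

lukumuma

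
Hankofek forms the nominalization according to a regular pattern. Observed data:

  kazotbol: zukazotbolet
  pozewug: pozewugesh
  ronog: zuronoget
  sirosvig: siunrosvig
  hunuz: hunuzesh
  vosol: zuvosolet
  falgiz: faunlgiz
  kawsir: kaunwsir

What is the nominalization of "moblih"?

"moblih" has last vowel 'i'. The stems whose last vowel is 'i' (sirosvig → siunrosvig, falgiz → faunlgiz, kawsir → kaunwsir) insert -un- after the first vowel.
The other patterns: stems whose last vowel is 'o' add zu- … -et around the stem; stems whose last vowel is 'u' add -esh.
So moblih → mounblih.

mounblih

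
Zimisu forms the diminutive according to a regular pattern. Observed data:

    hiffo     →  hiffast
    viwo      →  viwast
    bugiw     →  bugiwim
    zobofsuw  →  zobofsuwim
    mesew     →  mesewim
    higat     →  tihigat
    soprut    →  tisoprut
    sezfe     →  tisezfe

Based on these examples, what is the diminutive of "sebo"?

zobofsuw and soprut both have last vowel 'u' yet inflect differently (zobofsuwim, tisoprut), so the last vowel is not what conditions the rule; the final letter is.
"sebo" ends in -o. The stems ending in -o (hiffo → hiffast, viwo → viwast) drop the final letter and add -ast.
The other patterns: stems ending in -w add -im; stems ending in -e or -t add the prefix ti-.
So sebo → sebast.

sebast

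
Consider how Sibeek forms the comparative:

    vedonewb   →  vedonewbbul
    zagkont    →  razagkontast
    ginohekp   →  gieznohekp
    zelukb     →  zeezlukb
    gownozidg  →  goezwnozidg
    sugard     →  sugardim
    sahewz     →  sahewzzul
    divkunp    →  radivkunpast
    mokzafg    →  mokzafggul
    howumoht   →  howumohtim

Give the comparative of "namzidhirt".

divkunp and ginohekp both end in -p yet inflect differently (radivkunpast, gieznohekp), so the final letter is not what conditions the rule; the second-to-last letter is.
"namzidhirt" has second-to-last letter 'r'. The one such stem in the data (sugard → sugardim) adds -im, so the same rule applies.
The other patterns: stems whose second-to-last letter is 'n' add ra- … -ast around the stem; stems whose second-to-last letter is 'd' or 'k' insert -ez- after the first vowel; stems whose second-to-last letter is 'f' or 'w' double the final consonant and add -ul.
So namzidhirt → namzidhirtim.

namzidhirtim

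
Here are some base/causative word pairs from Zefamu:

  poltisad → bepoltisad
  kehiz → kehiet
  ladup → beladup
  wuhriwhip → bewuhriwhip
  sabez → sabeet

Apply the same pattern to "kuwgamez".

kuwgameet

"kuwgamez" ends in -z. The stems ending in -z (sabez → sabeet, kehiz → kehiet) drop the final letter and add -et.
So kuwgamez → kuwgameet.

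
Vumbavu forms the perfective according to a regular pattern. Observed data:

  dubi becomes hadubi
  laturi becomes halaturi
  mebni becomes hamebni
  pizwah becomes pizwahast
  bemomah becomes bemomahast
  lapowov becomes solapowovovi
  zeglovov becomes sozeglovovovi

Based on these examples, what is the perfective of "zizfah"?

"zizfah" ends in -h. The stems ending in -h (pizwah → pizwahast, bemomah → bemomahast) add -ast.
So zizfah → zizfahast.

zizfahast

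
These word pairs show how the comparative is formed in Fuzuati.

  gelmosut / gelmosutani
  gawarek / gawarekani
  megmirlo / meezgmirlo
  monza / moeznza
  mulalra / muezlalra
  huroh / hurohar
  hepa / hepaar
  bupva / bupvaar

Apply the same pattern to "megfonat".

meezgfonat

monza and hepa both end in -a yet inflect differently (moeznza, hepaar), so the final letter is not what conditions the rule; the first letter is.
"megfonat" begins with m-. The stems beginning with m- (megmirlo → meezgmirlo, monza → moeznza, mulalra → muezlalra) insert -ez- after the first vowel.
So megfonat → meezgfonat.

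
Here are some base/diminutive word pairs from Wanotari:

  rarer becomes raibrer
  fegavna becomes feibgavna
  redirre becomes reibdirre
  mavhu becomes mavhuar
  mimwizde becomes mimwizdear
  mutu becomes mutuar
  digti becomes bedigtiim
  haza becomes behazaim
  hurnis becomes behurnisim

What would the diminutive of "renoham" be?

reibnoham

redirre and mimwizde both end in -e yet inflect differently (reibdirre, mimwizdear), so the final letter is not what conditions the rule; the first letter is.
"renoham" begins with r-. The stems beginning with r- (rarer → raibrer, redirre → reibdirre) insert -ib- after the first vowel.
So renoham → reibnoham.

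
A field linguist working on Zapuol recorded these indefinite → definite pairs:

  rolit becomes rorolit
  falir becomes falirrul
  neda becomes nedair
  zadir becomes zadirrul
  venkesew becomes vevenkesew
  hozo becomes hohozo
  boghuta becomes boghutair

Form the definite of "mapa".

zadir and rolit both have last vowel 'i' yet inflect differently (zadirrul, rorolit), so the last vowel is not what conditions the rule; the final letter is.
"mapa" ends in -a. The stems ending in -a (boghuta → boghutair, neda → nedair) add -ir.
The other patterns: stems ending in -r double the final consonant and add -ul; stems ending in -o, -t or -w repeat the first consonant+vowel as a prefix.
So mapa → mapair.

mapair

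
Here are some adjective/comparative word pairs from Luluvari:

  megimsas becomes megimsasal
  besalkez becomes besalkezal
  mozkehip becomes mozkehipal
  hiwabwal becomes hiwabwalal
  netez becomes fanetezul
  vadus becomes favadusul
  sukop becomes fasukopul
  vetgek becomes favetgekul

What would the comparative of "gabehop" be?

gabehopal

besalkez and netez both end in -z yet inflect differently (besalkezal, fanetezul), so the final letter is not what conditions the rule; the number of vowels is.
"gabehop" has 3 vowels. The stems with 3 vowels (megimsas → megimsasal, besalkez → besalkezal, mozkehip → mozkehipal) add -al.
The other pattern: stems with 2 vowels add fa- … -ul around the stem.
So gabehop → gabehopal.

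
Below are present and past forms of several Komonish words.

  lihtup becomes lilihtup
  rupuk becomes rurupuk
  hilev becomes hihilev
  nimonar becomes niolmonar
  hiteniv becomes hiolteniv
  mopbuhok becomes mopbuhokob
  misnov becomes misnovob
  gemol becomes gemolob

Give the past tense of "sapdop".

"sapdop" has last vowel 'o'. The stems whose last vowel is 'o' (mopbuhok → mopbuhokob, misnov → misnovob, gemol → gemolob) add -ob.
So sapdop → sapdopob.

sapdopob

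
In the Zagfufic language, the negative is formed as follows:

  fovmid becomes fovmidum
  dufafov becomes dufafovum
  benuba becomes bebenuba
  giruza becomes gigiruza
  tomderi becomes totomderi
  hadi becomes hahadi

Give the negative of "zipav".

"zipav" ends in a consonant. The stems ending in a consonant (dufafov → dufafovum, fovmid → fovmidum) add -um.
The other pattern: stems ending in a vowel repeat the first consonant+vowel as a prefix.
So zipav → zipavum.

zipavum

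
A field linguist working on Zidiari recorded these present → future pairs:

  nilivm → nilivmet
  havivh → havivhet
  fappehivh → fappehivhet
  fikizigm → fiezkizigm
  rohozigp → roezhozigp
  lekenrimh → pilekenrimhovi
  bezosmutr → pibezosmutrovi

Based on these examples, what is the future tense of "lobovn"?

"lobovn" has second-to-last letter 'v'. The stems whose second-to-last letter is 'v' (nilivm → nilivmet, havivh → havivhet, fappehivh → fappehivhet) add -et.
So lobovn → lobovnet.

lobovnet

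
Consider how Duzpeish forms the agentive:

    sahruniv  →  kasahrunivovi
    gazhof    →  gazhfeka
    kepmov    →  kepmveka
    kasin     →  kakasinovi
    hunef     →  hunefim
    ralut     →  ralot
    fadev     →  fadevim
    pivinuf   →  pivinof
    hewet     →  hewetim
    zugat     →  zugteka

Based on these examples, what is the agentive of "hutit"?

sahruniv and kepmov both end in -v yet inflect differently (kasahrunivovi, kepmveka), so the final letter is not what conditions the rule; the last vowel is.
"hutit" has last vowel 'i'. The stems whose last vowel is 'i' (sahruniv → kasahrunivovi, kasin → kakasinovi) add ka- … -ovi around the stem.
The other patterns: stems whose last vowel is 'a' or 'o' delete the last vowel and add -eka; stems whose last vowel is 'e' add -im; stems whose last vowel is 'u' change the last vowel to 'o'.
So hutit → kahutitovi.

kahutitovi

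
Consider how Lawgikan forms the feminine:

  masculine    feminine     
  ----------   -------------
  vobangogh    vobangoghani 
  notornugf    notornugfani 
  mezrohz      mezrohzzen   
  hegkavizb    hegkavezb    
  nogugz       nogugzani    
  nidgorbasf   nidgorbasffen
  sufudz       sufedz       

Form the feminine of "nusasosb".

nogugz and sufudz both end in -z yet inflect differently (nogugzani, sufedz), so the final letter is not what conditions the rule; the second-to-last letter is.
"nusasosb" has second-to-last letter 's'. The one such stem in the data (nidgorbasf → nidgorbasffen) doubles the final consonant and adds -en (as does mezrohz), so the same rule applies.
So nusasosb → nusasosbben.

nusasosbben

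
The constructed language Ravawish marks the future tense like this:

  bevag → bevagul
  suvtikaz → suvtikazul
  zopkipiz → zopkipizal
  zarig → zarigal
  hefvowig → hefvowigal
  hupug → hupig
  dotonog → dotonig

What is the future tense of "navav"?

suvtikaz and zopkipiz both end in -z yet inflect differently (suvtikazul, zopkipizal), so the final letter is not what conditions the rule; the last vowel is.
"navav" has last vowel 'a'. The stems whose last vowel is 'a' (bevag → bevagul, suvtikaz → suvtikazul) add -ul.
The other patterns: stems whose last vowel is 'i' add -al; stems whose last vowel is 'o' or 'u' change the last vowel to 'i'.
So navav → navavul.

navavul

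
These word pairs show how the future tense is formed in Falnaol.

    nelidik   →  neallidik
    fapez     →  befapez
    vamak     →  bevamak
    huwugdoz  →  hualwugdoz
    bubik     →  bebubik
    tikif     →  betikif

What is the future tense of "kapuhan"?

huwugdoz and fapez both end in -z yet inflect differently (hualwugdoz, befapez), so the final letter is not what conditions the rule; the number of vowels is.
"kapuhan" has 3 vowels. The stems with 3 vowels (huwugdoz → hualwugdoz, nelidik → neallidik) insert -al- after the first vowel.
The other pattern: stems with 2 vowels add the prefix be-.
So kapuhan → kaalpuhan.

kaalpuhan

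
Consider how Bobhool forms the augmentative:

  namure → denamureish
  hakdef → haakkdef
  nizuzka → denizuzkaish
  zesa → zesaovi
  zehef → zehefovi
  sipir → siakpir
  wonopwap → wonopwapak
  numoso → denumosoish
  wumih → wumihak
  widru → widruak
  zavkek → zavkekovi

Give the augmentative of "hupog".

huakpog

nizuzka and zesa both end in -a yet inflect differently (denizuzkaish, zesaovi), so the final letter is not what conditions the rule; the first letter is.
"hupog" begins with h-. The one such stem in the data (hakdef → haakkdef) inserts -ak- after the first vowel (as does sipir), so the same rule applies.
The other patterns: stems beginning with n- add de- … -ish around the stem; stems beginning with w- add -ak; stems beginning with z- add -ovi.
So hupog → huakpog.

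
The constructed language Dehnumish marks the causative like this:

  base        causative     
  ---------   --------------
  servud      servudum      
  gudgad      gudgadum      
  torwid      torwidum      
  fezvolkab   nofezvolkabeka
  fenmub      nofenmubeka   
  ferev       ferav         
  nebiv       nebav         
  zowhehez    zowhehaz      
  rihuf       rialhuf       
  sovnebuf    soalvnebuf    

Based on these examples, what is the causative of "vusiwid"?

vusiwidum

gudgad and fezvolkab both have last vowel 'a' yet inflect differently (gudgadum, nofezvolkabeka), so the last vowel is not what conditions the rule; the final letter is.
"vusiwid" ends in -d. The stems ending in -d (servud → servudum, gudgad → gudgadum, torwid → torwidum) add -um.
So vusiwid → vusiwidum.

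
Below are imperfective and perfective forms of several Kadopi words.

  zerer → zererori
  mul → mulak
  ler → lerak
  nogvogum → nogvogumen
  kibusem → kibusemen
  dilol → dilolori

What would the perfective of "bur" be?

burak

"bur" has 1 vowel. The stems with 1 vowel (ler → lerak, mul → mulak) add -ak.
The other patterns: stems with 2 vowels add -ori; stems with 3 vowels add -en.
So bur → burak.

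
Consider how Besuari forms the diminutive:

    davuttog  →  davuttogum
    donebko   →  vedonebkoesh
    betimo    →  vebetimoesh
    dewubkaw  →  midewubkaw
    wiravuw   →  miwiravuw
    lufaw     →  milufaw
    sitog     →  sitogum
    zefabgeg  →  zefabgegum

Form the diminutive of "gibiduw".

davuttog and betimo both have last vowel 'o' yet inflect differently (davuttogum, vebetimoesh), so the last vowel is not what conditions the rule; the final letter is.
"gibiduw" ends in -w. The stems ending in -w (wiravuw → miwiravuw, dewubkaw → midewubkaw, lufaw → milufaw) add the prefix mi-.
So gibiduw → migibiduw.

migibiduw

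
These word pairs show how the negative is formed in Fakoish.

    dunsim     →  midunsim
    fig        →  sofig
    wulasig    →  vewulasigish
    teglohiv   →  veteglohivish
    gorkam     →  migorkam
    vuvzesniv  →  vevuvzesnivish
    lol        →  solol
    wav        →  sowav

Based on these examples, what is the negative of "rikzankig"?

wav and vuvzesniv both end in -v yet inflect differently (sowav, vevuvzesnivish), so the final letter is not what conditions the rule; the number of vowels is.
"rikzankig" has 3 vowels. The stems with 3 vowels (vuvzesniv → vevuvzesnivish, wulasig → vewulasigish, teglohiv → veteglohivish) add ve- … -ish around the stem.
So rikzankig → verikzankigish.

verikzankigish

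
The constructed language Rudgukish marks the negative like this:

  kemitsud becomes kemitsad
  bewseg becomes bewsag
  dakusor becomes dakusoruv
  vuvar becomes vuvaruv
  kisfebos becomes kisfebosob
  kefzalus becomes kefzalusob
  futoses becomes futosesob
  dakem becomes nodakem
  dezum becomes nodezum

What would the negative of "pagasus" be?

dakusor and kisfebos both have last vowel 'o' yet inflect differently (dakusoruv, kisfebosob), so the last vowel is not what conditions the rule; the final letter is.
"pagasus" ends in -s. The stems ending in -s (kisfebos → kisfebosob, kefzalus → kefzalusob, futoses → futosesob) add -ob.
So pagasus → pagasusob.

pagasusob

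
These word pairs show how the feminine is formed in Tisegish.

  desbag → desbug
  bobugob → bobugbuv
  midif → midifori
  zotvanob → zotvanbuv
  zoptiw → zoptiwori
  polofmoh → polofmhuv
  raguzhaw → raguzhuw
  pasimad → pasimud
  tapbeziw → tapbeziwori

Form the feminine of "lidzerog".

"lidzerog" has last vowel 'o'. The stems whose last vowel is 'o' (bobugob → bobugbuv, polofmoh → polofmhuv, zotvanob → zotvanbuv) delete the last vowel and add -uv.
So lidzerog → lidzerguv.

lidzerguv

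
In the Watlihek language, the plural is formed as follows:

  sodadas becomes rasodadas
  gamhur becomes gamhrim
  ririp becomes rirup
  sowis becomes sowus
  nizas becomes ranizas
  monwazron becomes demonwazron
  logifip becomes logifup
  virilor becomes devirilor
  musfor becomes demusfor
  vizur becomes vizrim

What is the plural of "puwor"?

gamhur and virilor both end in -r yet inflect differently (gamhrim, devirilor), so the final letter is not what conditions the rule; the last vowel is.
"puwor" has last vowel 'o'. The stems whose last vowel is 'o' (virilor → devirilor, monwazron → demonwazron, musfor → demusfor) add the prefix de-.
So puwor → depuwor.

depuwor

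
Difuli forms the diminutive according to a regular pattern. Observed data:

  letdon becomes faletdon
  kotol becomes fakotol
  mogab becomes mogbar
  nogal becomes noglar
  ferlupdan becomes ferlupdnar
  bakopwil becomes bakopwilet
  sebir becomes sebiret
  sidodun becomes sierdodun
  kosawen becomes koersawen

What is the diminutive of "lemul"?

kotol and nogal both end in -l yet inflect differently (fakotol, noglar), so the final letter is not what conditions the rule; the last vowel is.
"lemul" has last vowel 'u'. The one such stem in the data (sidodun → sierdodun) inserts -er- after the first vowel (as does kosawen), so the same rule applies.
So lemul → leermul.

leermul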